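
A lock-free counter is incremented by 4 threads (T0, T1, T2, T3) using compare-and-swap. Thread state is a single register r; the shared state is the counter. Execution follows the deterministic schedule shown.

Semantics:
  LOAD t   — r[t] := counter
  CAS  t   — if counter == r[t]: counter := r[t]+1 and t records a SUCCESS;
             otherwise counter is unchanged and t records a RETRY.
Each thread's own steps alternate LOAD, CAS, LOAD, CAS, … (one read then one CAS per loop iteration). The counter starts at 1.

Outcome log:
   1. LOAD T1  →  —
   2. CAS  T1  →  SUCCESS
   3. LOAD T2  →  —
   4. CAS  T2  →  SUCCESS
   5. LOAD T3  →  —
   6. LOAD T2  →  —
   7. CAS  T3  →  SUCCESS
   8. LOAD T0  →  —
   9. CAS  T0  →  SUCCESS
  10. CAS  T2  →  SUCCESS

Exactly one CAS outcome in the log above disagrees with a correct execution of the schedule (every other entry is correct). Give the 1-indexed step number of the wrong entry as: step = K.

Re-executing:
#1 T1 reads 1
#2 T1 CAS(1→2) writes; counter now 2
#3 T2 reads 2
#4 T2 CAS(2→3) writes; counter now 3
#5 T3 reads 3
#6 T2 reads 3
#7 T3 CAS(3→4) writes; counter now 4
#8 T0 reads 4
#9 T0 CAS(4→5) writes; counter now 5
#10 T2 CAS(3→4) fails; counter now 5
Flip is step 10.

step = 10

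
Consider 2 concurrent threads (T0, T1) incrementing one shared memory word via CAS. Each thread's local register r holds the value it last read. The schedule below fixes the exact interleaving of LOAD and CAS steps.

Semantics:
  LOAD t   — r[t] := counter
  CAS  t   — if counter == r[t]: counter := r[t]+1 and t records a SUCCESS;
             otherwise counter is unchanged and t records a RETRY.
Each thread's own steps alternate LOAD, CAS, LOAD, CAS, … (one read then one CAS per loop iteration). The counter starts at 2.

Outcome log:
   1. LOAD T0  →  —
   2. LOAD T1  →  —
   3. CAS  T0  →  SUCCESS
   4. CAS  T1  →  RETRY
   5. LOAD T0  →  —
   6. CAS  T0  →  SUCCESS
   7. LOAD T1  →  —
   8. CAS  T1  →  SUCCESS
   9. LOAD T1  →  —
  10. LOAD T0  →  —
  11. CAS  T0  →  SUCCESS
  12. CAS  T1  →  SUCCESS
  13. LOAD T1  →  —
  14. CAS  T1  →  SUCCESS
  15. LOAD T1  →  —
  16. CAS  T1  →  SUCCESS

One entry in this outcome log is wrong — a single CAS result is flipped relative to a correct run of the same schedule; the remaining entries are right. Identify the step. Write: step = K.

Re-executing:
1. LOAD T0 → mem=2 r[T0]=2 [LOAD]
2. LOAD T1 → mem=2 r[T1]=2 [LOAD]
3. CAS T0 → mem=3 r[T0]=2 [OK]
4. CAS T1 → mem=3 r[T1]=2 [RETRY]
5. LOAD T0 → mem=3 r[T0]=3 [LOAD]
6. CAS T0 → mem=4 r[T0]=3 [OK]
7. LOAD T1 → mem=4 r[T1]=4 [LOAD]
8. CAS T1 → mem=5 r[T1]=4 [OK]
9. LOAD T1 → mem=5 r[T1]=5 [LOAD]
10. LOAD T0 → mem=5 r[T0]=5 [LOAD]
11. CAS T0 → mem=6 r[T0]=5 [OK]
12. CAS T1 → mem=6 r[T1]=5 [RETRY]
13. LOAD T1 → mem=6 r[T1]=6 [LOAD]
14. CAS T1 → mem=7 r[T1]=6 [OK]
15. LOAD T1 → mem=7 r[T1]=7 [LOAD]
16. CAS T1 → mem=8 r[T1]=7 [OK]
Flip is step 12.

step = 12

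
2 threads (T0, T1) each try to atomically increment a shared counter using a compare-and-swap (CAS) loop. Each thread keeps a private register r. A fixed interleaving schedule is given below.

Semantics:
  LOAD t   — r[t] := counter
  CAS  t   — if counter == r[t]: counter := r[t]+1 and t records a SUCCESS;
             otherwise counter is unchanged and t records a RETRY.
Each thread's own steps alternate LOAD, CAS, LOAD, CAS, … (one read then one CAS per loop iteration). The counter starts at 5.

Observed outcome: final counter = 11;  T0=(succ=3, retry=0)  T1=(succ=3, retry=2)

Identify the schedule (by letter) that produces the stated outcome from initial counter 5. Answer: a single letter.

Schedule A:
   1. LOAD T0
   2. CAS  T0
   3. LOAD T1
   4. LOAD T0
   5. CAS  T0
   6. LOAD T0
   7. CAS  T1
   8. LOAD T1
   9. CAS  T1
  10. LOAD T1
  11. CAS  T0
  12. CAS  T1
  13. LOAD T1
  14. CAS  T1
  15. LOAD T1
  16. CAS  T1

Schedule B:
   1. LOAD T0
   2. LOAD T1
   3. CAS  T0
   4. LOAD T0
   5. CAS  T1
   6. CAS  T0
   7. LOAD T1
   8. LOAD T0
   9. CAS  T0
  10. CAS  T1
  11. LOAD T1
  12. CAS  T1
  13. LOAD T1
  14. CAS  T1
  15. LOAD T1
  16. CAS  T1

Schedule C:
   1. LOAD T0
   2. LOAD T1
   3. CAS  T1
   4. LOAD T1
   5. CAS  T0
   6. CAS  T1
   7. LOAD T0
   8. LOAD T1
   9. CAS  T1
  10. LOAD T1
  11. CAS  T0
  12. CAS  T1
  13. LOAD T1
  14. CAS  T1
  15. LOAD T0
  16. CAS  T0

B

Tracing schedule B:
step 1: T0 LOAD ⇒ load; ctr=5 reg=5
step 2: T1 LOAD ⇒ load; ctr=5 reg=5
step 3: T0 CAS ⇒ ok; ctr=6 reg=5
step 4: T0 LOAD ⇒ load; ctr=6 reg=6
step 5: T1 CAS ⇒ retry; ctr=6 reg=5
step 6: T0 CAS ⇒ ok; ctr=7 reg=6
step 7: T1 LOAD ⇒ load; ctr=7 reg=7
step 8: T0 LOAD ⇒ load; ctr=7 reg=7
step 9: T0 CAS ⇒ ok; ctr=8 reg=7
step 10: T1 CAS ⇒ retry; ctr=8 reg=7
step 11: T1 LOAD ⇒ load; ctr=8 reg=8
step 12: T1 CAS ⇒ ok; ctr=9 reg=8
step 13: T1 LOAD ⇒ load; ctr=9 reg=9
step 14: T1 CAS ⇒ ok; ctr=10 reg=9
step 15: T1 LOAD ⇒ load; ctr=10 reg=10
step 16: T1 CAS ⇒ ok; ctr=11 reg=10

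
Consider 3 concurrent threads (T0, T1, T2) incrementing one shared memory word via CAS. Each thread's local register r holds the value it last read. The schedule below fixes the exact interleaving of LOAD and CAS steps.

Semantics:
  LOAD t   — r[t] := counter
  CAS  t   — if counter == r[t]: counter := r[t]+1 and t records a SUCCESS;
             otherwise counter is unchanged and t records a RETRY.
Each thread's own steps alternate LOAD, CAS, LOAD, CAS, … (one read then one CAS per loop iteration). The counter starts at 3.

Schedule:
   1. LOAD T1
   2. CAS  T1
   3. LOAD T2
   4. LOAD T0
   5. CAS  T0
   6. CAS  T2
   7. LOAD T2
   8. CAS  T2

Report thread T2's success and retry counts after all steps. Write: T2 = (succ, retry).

   1) LOAD T1:  M=3  r_T1=3
   2) CAS  T1:  M=4  r_T1=3 ✓
   3) LOAD T2:  M=4  r_T2=4
   4) LOAD T0:  M=4  r_T0=4
   5) CAS  T0:  M=5  r_T0=4 ✓
   6) CAS  T2:  M=5  r_T2=4 ✗
   7) LOAD T2:  M=5  r_T2=5
   8) CAS  T2:  M=6  r_T2=5 ✓

T2 = (1, 1)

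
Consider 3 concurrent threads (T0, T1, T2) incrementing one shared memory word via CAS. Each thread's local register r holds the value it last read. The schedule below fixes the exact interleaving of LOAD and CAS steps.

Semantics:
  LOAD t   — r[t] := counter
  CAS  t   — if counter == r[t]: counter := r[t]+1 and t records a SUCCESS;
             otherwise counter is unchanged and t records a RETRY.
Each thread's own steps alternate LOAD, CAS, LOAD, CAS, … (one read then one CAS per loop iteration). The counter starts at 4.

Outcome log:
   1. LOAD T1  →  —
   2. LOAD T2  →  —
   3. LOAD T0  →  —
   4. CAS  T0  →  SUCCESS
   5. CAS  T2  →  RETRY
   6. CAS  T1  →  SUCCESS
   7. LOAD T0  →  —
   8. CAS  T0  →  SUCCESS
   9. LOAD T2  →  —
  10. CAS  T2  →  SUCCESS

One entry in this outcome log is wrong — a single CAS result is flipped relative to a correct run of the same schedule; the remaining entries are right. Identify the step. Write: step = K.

Correct run:
step 1: T1 LOAD ⇒ load; ctr=4 reg=4
step 2: T2 LOAD ⇒ load; ctr=4 reg=4
step 3: T0 LOAD ⇒ load; ctr=4 reg=4
step 4: T0 CAS ⇒ ok; ctr=5 reg=4
step 5: T2 CAS ⇒ retry; ctr=5 reg=4
step 6: T1 CAS ⇒ retry; ctr=5 reg=4
step 7: T0 LOAD ⇒ load; ctr=5 reg=5
step 8: T0 CAS ⇒ ok; ctr=6 reg=5
step 9: T2 LOAD ⇒ load; ctr=6 reg=6
step 10: T2 CAS ⇒ ok; ctr=7 reg=6
Mismatch at 6.

step = 6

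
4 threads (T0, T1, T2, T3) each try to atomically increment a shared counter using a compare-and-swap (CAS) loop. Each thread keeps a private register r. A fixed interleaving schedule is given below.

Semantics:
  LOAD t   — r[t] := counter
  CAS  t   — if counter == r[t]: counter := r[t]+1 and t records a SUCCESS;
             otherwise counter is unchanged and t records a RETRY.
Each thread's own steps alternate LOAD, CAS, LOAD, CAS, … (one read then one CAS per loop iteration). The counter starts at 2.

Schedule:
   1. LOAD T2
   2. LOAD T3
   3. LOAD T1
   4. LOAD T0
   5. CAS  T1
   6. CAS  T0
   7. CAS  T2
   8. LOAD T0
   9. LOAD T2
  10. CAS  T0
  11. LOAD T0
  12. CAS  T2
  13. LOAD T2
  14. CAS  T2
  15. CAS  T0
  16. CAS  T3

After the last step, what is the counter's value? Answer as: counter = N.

counter = 5

#1 T2 reads 2
#2 T3 reads 2
#3 T1 reads 2
#4 T0 reads 2
#5 T1 CAS(2→3) writes; counter now 3
#6 T0 CAS(2→3) fails; counter now 3
#7 T2 CAS(2→3) fails; counter now 3
#8 T0 reads 3
#9 T2 reads 3
#10 T0 CAS(3→4) writes; counter now 4
#11 T0 reads 4
#12 T2 CAS(3→4) fails; counter now 4
#13 T2 reads 4
#14 T2 CAS(4→5) writes; counter now 5
#15 T0 CAS(4→5) fails; counter now 5
#16 T3 CAS(2→3) fails; counter now 5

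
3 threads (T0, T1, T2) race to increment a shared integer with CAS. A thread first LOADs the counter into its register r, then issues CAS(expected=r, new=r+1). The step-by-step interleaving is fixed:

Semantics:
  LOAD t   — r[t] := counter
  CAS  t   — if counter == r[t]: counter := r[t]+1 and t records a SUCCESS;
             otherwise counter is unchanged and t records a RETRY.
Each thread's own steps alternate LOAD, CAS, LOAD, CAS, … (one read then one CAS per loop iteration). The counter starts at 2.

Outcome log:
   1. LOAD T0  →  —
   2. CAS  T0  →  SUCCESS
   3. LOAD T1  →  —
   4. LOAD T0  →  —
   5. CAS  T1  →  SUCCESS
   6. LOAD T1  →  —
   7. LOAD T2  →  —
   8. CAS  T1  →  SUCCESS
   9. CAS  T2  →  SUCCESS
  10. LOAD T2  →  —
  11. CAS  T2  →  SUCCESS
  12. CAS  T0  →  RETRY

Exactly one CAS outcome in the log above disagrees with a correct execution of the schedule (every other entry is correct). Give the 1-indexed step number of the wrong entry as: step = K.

Re-executing:
   1) LOAD T0:  M=2  r_T0=2
   2) CAS  T0:  M=3  r_T0=2 ✓
   3) LOAD T1:  M=3  r_T1=3
   4) LOAD T0:  M=3  r_T0=3
   5) CAS  T1:  M=4  r_T1=3 ✓
   6) LOAD T1:  M=4  r_T1=4
   7) LOAD T2:  M=4  r_T2=4
   8) CAS  T1:  M=5  r_T1=4 ✓
   9) CAS  T2:  M=5  r_T2=4 ✗
  10) LOAD T2:  M=5  r_T2=5
  11) CAS  T2:  M=6  r_T2=5 ✓
  12) CAS  T0:  M=6  r_T0=3 ✗
Mismatch at 9.

step = 9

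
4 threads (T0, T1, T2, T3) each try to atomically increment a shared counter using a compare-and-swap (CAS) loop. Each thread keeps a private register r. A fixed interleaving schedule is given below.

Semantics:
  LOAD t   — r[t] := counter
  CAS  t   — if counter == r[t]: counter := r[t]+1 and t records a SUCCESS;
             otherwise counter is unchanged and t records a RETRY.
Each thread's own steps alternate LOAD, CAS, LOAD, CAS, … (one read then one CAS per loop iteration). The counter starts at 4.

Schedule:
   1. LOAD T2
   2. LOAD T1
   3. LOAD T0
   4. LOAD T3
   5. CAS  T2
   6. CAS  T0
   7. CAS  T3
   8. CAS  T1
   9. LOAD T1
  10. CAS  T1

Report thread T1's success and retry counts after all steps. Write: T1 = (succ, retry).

T1 = (1, 1)

   1) LOAD T2:  M=4  r_T2=4
   2) LOAD T1:  M=4  r_T1=4
   3) LOAD T0:  M=4  r_T0=4
   4) LOAD T3:  M=4  r_T3=4
   5) CAS  T2:  M=5  r_T2=4 ✓
   6) CAS  T0:  M=5  r_T0=4 ✗
   7) CAS  T3:  M=5  r_T3=4 ✗
   8) CAS  T1:  M=5  r_T1=4 ✗
   9) LOAD T1:  M=5  r_T1=5
  10) CAS  T1:  M=6  r_T1=5 ✓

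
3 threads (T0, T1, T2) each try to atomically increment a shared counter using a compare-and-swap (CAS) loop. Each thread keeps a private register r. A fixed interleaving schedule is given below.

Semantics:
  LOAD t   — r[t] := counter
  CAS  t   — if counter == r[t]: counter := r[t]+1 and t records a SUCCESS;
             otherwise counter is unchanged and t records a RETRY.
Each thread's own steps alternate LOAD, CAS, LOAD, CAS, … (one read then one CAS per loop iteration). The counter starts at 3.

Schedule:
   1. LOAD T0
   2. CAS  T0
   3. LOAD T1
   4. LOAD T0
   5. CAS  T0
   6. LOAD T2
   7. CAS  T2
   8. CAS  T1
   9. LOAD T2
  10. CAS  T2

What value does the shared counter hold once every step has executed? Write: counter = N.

T0 LOAD — after: cnt=3, r=3 — load
T0 CAS — after: cnt=4, r=3 — ok
T1 LOAD — after: cnt=4, r=4 — load
T0 LOAD — after: cnt=4, r=4 — load
T0 CAS — after: cnt=5, r=4 — ok
T2 LOAD — after: cnt=5, r=5 — load
T2 CAS — after: cnt=6, r=5 — ok
T1 CAS — after: cnt=6, r=4 — retry
T2 LOAD — after: cnt=6, r=6 — load
T2 CAS — after: cnt=7, r=6 — ok

counter = 7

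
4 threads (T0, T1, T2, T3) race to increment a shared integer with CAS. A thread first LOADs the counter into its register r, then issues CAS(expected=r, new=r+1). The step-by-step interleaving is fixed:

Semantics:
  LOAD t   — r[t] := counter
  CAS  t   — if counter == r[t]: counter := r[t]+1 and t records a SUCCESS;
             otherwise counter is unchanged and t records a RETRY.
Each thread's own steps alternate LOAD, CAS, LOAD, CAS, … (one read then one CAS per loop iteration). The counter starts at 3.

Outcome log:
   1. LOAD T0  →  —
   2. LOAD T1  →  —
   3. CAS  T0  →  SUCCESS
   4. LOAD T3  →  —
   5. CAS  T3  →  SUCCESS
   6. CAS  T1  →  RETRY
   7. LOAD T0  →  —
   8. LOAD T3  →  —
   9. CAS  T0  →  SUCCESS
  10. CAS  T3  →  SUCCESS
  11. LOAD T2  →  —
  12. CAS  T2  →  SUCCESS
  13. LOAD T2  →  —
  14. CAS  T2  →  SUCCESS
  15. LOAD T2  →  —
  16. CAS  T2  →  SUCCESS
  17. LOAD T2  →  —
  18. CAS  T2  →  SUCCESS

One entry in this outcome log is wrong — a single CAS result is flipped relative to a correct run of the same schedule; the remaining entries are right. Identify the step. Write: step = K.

step = 10

Re-executing:
1. LOAD T0 → mem=3 r[T0]=3 [LOAD]
2. LOAD T1 → mem=3 r[T1]=3 [LOAD]
3. CAS T0 → mem=4 r[T0]=3 [OK]
4. LOAD T3 → mem=4 r[T3]=4 [LOAD]
5. CAS T3 → mem=5 r[T3]=4 [OK]
6. CAS T1 → mem=5 r[T1]=3 [RETRY]
7. LOAD T0 → mem=5 r[T0]=5 [LOAD]
8. LOAD T3 → mem=5 r[T3]=5 [LOAD]
9. CAS T0 → mem=6 r[T0]=5 [OK]
10. CAS T3 → mem=6 r[T3]=5 [RETRY]
11. LOAD T2 → mem=6 r[T2]=6 [LOAD]
12. CAS T2 → mem=7 r[T2]=6 [OK]
13. LOAD T2 → mem=7 r[T2]=7 [LOAD]
14. CAS T2 → mem=8 r[T2]=7 [OK]
15. LOAD T2 → mem=8 r[T2]=8 [LOAD]
16. CAS T2 → mem=9 r[T2]=8 [OK]
17. LOAD T2 → mem=9 r[T2]=9 [LOAD]
18. CAS T2 → mem=10 r[T2]=9 [OK]
Mismatch at 10.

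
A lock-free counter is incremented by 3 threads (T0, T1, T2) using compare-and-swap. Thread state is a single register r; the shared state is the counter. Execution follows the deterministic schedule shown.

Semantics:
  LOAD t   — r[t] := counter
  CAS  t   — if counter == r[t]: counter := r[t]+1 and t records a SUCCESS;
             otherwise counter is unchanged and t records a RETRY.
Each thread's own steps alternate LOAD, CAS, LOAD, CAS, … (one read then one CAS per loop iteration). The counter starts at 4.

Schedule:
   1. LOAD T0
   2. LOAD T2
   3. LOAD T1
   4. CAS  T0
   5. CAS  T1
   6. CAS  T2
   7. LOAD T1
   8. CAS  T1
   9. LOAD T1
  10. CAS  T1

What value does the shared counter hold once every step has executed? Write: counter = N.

[1] T0.load  rd  (counter 4, T0.r 4)
[2] T2.load  rd  (counter 4, T2.r 4)
[3] T1.load  rd  (counter 4, T1.r 4)
[4] T0.cas  hit  (counter 5, T0.r 4)
[5] T1.cas  miss  (counter 5, T1.r 4)
[6] T2.cas  miss  (counter 5, T2.r 4)
[7] T1.load  rd  (counter 5, T1.r 5)
[8] T1.cas  hit  (counter 6, T1.r 5)
[9] T1.load  rd  (counter 6, T1.r 6)
[10] T1.cas  hit  (counter 7, T1.r 6)

counter = 7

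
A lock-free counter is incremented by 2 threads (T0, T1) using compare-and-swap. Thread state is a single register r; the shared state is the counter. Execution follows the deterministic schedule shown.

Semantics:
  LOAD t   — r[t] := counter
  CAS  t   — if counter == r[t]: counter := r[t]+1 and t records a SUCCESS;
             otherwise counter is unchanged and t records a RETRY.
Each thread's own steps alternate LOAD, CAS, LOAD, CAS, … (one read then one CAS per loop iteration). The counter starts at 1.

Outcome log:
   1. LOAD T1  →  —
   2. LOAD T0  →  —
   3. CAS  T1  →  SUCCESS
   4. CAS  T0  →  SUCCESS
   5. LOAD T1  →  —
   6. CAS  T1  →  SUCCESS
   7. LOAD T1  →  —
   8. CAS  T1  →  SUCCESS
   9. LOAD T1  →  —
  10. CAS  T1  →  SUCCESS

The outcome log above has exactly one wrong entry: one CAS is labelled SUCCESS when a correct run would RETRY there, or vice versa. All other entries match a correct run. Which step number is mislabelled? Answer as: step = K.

Re-executing:
   1) LOAD T1:  M=1  r_T1=1
   2) LOAD T0:  M=1  r_T0=1
   3) CAS  T1:  M=2  r_T1=1 ✓
   4) CAS  T0:  M=2  r_T0=1 ✗
   5) LOAD T1:  M=2  r_T1=2
   6) CAS  T1:  M=3  r_T1=2 ✓
   7) LOAD T1:  M=3  r_T1=3
   8) CAS  T1:  M=4  r_T1=3 ✓
   9) LOAD T1:  M=4  r_T1=4
  10) CAS  T1:  M=5  r_T1=4 ✓
Log disagrees first at step 4.

step = 4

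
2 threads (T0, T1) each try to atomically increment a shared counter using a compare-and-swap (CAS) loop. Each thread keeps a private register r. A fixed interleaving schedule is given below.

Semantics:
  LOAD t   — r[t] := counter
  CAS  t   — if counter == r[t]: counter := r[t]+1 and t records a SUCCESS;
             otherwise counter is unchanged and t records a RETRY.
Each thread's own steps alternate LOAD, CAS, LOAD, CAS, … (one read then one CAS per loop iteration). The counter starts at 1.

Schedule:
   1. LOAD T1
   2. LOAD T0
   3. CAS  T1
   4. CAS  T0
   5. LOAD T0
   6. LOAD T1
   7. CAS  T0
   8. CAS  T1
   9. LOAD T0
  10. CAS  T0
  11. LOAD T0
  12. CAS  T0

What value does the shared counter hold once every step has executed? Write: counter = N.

   1) LOAD T1:  M=1  r_T1=1
   2) LOAD T0:  M=1  r_T0=1
   3) CAS  T1:  M=2  r_T1=1 ✓
   4) CAS  T0:  M=2  r_T0=1 ✗
   5) LOAD T0:  M=2  r_T0=2
   6) LOAD T1:  M=2  r_T1=2
   7) CAS  T0:  M=3  r_T0=2 ✓
   8) CAS  T1:  M=3  r_T1=2 ✗
   9) LOAD T0:  M=3  r_T0=3
  10) CAS  T0:  M=4  r_T0=3 ✓
  11) LOAD T0:  M=4  r_T0=4
  12) CAS  T0:  M=5  r_T0=4 ✓

counter = 5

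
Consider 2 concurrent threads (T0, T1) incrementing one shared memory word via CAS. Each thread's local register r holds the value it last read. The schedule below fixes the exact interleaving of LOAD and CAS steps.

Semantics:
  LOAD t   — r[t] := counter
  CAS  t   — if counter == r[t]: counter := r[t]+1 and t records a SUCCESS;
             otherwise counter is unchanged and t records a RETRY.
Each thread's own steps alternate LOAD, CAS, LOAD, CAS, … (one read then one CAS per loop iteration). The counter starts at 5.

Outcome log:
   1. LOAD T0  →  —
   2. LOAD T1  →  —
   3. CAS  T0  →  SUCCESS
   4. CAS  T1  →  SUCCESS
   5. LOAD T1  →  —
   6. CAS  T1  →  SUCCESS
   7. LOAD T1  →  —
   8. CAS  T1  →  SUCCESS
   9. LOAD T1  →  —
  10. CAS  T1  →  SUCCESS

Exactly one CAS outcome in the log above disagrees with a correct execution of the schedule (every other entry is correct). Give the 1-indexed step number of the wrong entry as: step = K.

step = 4

Correct run:
[1] T0.load  rd  (counter 5, T0.r 5)
[2] T1.load  rd  (counter 5, T1.r 5)
[3] T0.cas  hit  (counter 6, T0.r 5)
[4] T1.cas  miss  (counter 6, T1.r 5)
[5] T1.load  rd  (counter 6, T1.r 6)
[6] T1.cas  hit  (counter 7, T1.r 6)
[7] T1.load  rd  (counter 7, T1.r 7)
[8] T1.cas  hit  (counter 8, T1.r 7)
[9] T1.load  rd  (counter 8, T1.r 8)
[10] T1.cas  hit  (counter 9, T1.r 8)
Mismatch at 4.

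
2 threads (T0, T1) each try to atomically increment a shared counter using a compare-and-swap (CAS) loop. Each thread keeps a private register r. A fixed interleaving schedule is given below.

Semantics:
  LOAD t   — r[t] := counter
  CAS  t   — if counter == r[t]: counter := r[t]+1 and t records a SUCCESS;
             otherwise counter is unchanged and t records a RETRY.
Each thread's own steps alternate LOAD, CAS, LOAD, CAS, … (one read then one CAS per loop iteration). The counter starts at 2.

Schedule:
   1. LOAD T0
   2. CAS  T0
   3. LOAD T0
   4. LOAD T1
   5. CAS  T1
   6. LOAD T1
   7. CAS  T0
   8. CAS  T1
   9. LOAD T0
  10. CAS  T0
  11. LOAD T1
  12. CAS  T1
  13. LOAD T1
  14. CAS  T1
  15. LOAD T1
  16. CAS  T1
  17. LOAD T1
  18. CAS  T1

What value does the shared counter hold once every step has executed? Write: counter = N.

counter = 10

1. LOAD T0 → mem=2 r[T0]=2 [LOAD]
2. CAS T0 → mem=3 r[T0]=2 [OK]
3. LOAD T0 → mem=3 r[T0]=3 [LOAD]
4. LOAD T1 → mem=3 r[T1]=3 [LOAD]
5. CAS T1 → mem=4 r[T1]=3 [OK]
6. LOAD T1 → mem=4 r[T1]=4 [LOAD]
7. CAS T0 → mem=4 r[T0]=3 [RETRY]
8. CAS T1 → mem=5 r[T1]=4 [OK]
9. LOAD T0 → mem=5 r[T0]=5 [LOAD]
10. CAS T0 → mem=6 r[T0]=5 [OK]
11. LOAD T1 → mem=6 r[T1]=6 [LOAD]
12. CAS T1 → mem=7 r[T1]=6 [OK]
13. LOAD T1 → mem=7 r[T1]=7 [LOAD]
14. CAS T1 → mem=8 r[T1]=7 [OK]
15. LOAD T1 → mem=8 r[T1]=8 [LOAD]
16. CAS T1 → mem=9 r[T1]=8 [OK]
17. LOAD T1 → mem=9 r[T1]=9 [LOAD]
18. CAS T1 → mem=10 r[T1]=9 [OK]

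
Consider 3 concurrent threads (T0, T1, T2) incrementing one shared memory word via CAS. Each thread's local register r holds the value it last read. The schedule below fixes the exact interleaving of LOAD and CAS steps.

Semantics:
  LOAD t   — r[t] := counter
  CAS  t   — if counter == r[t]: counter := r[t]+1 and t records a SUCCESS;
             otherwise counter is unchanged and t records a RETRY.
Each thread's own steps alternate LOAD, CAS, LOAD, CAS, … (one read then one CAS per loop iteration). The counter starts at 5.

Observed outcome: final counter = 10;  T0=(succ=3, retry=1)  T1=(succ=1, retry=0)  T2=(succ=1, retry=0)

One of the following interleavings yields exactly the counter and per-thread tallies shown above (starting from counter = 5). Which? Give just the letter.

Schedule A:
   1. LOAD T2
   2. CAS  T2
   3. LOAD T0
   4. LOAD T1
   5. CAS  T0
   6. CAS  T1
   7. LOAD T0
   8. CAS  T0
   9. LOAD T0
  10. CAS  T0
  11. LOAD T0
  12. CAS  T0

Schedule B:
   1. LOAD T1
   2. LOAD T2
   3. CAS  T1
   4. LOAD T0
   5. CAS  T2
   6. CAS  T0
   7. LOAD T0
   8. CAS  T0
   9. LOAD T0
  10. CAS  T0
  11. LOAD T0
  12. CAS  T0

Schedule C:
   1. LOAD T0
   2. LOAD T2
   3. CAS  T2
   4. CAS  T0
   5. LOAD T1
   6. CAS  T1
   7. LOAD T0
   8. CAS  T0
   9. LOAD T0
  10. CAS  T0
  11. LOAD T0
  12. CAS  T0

Run C:
1. LOAD T0 → mem=5 r[T0]=5 [LOAD]
2. LOAD T2 → mem=5 r[T2]=5 [LOAD]
3. CAS T2 → mem=6 r[T2]=5 [OK]
4. CAS T0 → mem=6 r[T0]=5 [RETRY]
5. LOAD T1 → mem=6 r[T1]=6 [LOAD]
6. CAS T1 → mem=7 r[T1]=6 [OK]
7. LOAD T0 → mem=7 r[T0]=7 [LOAD]
8. CAS T0 → mem=8 r[T0]=7 [OK]
9. LOAD T0 → mem=8 r[T0]=8 [LOAD]
10. CAS T0 → mem=9 r[T0]=8 [OK]
11. LOAD T0 → mem=9 r[T0]=9 [LOAD]
12. CAS T0 → mem=10 r[T0]=9 [OK]

C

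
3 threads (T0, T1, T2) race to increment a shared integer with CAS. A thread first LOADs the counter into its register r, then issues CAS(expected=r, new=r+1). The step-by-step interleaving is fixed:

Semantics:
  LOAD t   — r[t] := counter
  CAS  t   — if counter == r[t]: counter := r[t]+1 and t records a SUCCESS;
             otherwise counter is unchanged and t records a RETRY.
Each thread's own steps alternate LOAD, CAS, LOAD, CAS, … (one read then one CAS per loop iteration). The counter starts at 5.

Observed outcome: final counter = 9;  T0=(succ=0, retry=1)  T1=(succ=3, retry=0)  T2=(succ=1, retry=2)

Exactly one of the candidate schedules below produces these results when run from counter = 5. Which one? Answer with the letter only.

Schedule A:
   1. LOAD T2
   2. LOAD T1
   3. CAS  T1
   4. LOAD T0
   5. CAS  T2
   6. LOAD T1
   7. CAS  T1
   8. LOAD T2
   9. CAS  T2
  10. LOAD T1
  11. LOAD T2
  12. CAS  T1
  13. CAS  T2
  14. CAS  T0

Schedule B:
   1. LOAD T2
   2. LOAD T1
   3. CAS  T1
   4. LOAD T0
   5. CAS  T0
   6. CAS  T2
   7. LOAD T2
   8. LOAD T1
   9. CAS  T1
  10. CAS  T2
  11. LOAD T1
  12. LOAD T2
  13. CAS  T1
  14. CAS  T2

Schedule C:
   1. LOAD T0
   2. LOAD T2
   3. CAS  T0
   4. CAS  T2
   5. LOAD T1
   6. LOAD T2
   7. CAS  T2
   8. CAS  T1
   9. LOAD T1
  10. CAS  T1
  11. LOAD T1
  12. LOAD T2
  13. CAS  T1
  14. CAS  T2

A

Run A:
T2 LOAD — after: cnt=5, r=5 — load
T1 LOAD — after: cnt=5, r=5 — load
T1 CAS — after: cnt=6, r=5 — ok
T0 LOAD — after: cnt=6, r=6 — load
T2 CAS — after: cnt=6, r=5 — retry
T1 LOAD — after: cnt=6, r=6 — load
T1 CAS — after: cnt=7, r=6 — ok
T2 LOAD — after: cnt=7, r=7 — load
T2 CAS — after: cnt=8, r=7 — ok
T1 LOAD — after: cnt=8, r=8 — load
T2 LOAD — after: cnt=8, r=8 — load
T1 CAS — after: cnt=9, r=8 — ok
T2 CAS — after: cnt=9, r=8 — retry
T0 CAS — after: cnt=9, r=6 — retry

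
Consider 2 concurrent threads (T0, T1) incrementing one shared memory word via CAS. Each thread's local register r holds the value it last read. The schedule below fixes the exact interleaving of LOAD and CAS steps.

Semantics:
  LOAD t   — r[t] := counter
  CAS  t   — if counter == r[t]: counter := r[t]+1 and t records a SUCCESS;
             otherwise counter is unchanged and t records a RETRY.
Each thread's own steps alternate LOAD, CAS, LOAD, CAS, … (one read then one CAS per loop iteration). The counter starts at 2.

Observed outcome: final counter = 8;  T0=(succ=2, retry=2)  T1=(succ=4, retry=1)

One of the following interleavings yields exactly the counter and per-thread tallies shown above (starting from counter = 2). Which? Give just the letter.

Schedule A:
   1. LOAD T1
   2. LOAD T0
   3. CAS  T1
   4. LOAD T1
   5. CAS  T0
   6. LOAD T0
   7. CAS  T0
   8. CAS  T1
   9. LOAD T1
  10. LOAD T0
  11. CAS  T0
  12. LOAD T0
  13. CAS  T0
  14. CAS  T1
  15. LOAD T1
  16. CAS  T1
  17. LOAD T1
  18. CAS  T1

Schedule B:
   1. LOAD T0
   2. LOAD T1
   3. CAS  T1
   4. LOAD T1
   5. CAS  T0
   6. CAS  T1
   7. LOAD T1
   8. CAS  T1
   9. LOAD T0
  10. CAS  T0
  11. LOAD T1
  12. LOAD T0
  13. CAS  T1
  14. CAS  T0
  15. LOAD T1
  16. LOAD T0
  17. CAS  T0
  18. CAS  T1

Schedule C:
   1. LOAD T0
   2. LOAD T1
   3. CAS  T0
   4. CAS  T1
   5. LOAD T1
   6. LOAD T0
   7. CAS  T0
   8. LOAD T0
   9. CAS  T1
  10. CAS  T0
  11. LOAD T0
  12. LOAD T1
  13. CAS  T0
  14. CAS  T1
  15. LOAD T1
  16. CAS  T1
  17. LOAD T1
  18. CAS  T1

B

Simulating candidate B:
#1 T0 reads 2
#2 T1 reads 2
#3 T1 CAS(2→3) writes; counter now 3
#4 T1 reads 3
#5 T0 CAS(2→3) fails; counter now 3
#6 T1 CAS(3→4) writes; counter now 4
#7 T1 reads 4
#8 T1 CAS(4→5) writes; counter now 5
#9 T0 reads 5
#10 T0 CAS(5→6) writes; counter now 6
#11 T1 reads 6
#12 T0 reads 6
#13 T1 CAS(6→7) writes; counter now 7
#14 T0 CAS(6→7) fails; counter now 7
#15 T1 reads 7
#16 T0 reads 7
#17 T0 CAS(7→8) writes; counter now 8
#18 T1 CAS(7→8) fails; counter now 8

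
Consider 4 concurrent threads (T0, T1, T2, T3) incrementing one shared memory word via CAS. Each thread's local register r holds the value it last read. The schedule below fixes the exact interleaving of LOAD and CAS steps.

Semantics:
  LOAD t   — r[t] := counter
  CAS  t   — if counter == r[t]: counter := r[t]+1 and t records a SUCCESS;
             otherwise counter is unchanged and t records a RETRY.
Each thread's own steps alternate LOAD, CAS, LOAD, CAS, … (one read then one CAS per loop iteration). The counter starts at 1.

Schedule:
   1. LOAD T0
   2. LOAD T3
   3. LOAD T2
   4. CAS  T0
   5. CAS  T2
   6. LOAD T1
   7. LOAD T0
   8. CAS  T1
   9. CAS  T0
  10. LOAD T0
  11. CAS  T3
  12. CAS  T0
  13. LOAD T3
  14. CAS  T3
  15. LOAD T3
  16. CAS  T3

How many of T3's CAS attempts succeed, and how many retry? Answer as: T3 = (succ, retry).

[1] T0.load  rd  (counter 1, T0.r 1)
[2] T3.load  rd  (counter 1, T3.r 1)
[3] T2.load  rd  (counter 1, T2.r 1)
[4] T0.cas  hit  (counter 2, T0.r 1)
[5] T2.cas  miss  (counter 2, T2.r 1)
[6] T1.load  rd  (counter 2, T1.r 2)
[7] T0.load  rd  (counter 2, T0.r 2)
[8] T1.cas  hit  (counter 3, T1.r 2)
[9] T0.cas  miss  (counter 3, T0.r 2)
[10] T0.load  rd  (counter 3, T0.r 3)
[11] T3.cas  miss  (counter 3, T3.r 1)
[12] T0.cas  hit  (counter 4, T0.r 3)
[13] T3.load  rd  (counter 4, T3.r 4)
[14] T3.cas  hit  (counter 5, T3.r 4)
[15] T3.load  rd  (counter 5, T3.r 5)
[16] T3.cas  hit  (counter 6, T3.r 5)

T3 = (2, 1)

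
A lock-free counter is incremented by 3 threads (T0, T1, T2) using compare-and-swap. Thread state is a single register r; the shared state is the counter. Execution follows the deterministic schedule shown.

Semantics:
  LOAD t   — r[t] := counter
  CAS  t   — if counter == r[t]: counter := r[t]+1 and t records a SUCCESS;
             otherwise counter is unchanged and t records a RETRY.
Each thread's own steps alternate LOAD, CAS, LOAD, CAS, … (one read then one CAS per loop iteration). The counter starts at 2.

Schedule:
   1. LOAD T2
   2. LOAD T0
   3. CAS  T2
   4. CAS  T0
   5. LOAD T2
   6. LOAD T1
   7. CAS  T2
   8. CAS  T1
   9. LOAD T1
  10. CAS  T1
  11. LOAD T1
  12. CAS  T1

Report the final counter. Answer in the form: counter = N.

T2 LOAD — after: cnt=2, r=2 — load
T0 LOAD — after: cnt=2, r=2 — load
T2 CAS — after: cnt=3, r=2 — ok
T0 CAS — after: cnt=3, r=2 — retry
T2 LOAD — after: cnt=3, r=3 — load
T1 LOAD — after: cnt=3, r=3 — load
T2 CAS — after: cnt=4, r=3 — ok
T1 CAS — after: cnt=4, r=3 — retry
T1 LOAD — after: cnt=4, r=4 — load
T1 CAS — after: cnt=5, r=4 — ok
T1 LOAD — after: cnt=5, r=5 — load
T1 CAS — after: cnt=6, r=5 — ok

counter = 6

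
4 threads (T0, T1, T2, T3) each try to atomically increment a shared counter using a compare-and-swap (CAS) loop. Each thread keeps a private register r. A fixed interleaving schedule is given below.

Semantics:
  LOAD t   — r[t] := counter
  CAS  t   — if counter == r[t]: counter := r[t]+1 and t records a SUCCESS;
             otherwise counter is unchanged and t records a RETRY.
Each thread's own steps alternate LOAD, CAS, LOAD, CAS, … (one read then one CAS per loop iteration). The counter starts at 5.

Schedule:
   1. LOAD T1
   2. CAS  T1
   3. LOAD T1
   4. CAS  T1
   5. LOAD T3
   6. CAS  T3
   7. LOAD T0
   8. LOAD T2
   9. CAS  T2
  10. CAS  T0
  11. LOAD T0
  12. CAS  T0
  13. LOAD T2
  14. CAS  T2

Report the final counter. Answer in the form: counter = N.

counter = 11

[1] T1.load  rd  (counter 5, T1.r 5)
[2] T1.cas  hit  (counter 6, T1.r 5)
[3] T1.load  rd  (counter 6, T1.r 6)
[4] T1.cas  hit  (counter 7, T1.r 6)
[5] T3.load  rd  (counter 7, T3.r 7)
[6] T3.cas  hit  (counter 8, T3.r 7)
[7] T0.load  rd  (counter 8, T0.r 8)
[8] T2.load  rd  (counter 8, T2.r 8)
[9] T2.cas  hit  (counter 9, T2.r 8)
[10] T0.cas  miss  (counter 9, T0.r 8)
[11] T0.load  rd  (counter 9, T0.r 9)
[12] T0.cas  hit  (counter 10, T0.r 9)
[13] T2.load  rd  (counter 10, T2.r 10)
[14] T2.cas  hit  (counter 11, T2.r 10)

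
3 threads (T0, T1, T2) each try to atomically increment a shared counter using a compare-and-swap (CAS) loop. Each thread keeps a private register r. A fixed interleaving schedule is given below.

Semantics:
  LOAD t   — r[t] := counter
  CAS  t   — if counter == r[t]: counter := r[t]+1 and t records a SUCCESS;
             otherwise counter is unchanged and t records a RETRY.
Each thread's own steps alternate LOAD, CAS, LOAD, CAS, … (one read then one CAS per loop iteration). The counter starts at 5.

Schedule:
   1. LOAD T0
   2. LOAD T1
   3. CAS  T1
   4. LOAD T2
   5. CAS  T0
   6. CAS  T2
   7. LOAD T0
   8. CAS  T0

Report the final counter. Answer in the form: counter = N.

T0 LOAD — after: cnt=5, r=5 — load
T1 LOAD — after: cnt=5, r=5 — load
T1 CAS — after: cnt=6, r=5 — ok
T2 LOAD — after: cnt=6, r=6 — load
T0 CAS — after: cnt=6, r=5 — retry
T2 CAS — after: cnt=7, r=6 — ok
T0 LOAD — after: cnt=7, r=7 — load
T0 CAS — after: cnt=8, r=7 — ok

counter = 8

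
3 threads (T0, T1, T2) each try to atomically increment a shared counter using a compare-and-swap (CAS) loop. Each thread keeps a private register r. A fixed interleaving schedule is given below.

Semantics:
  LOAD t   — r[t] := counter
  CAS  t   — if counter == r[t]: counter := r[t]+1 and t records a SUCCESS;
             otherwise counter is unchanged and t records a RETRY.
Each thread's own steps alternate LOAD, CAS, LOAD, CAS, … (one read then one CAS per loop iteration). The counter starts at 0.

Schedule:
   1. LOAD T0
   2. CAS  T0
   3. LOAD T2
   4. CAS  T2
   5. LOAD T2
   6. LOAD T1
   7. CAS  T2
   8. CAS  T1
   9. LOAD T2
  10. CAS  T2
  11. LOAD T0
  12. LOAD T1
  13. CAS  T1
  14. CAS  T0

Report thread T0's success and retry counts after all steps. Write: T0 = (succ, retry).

#1 T0 reads 0
#2 T0 CAS(0→1) writes; counter now 1
#3 T2 reads 1
#4 T2 CAS(1→2) writes; counter now 2
#5 T2 reads 2
#6 T1 reads 2
#7 T2 CAS(2→3) writes; counter now 3
#8 T1 CAS(2→3) fails; counter now 3
#9 T2 reads 3
#10 T2 CAS(3→4) writes; counter now 4
#11 T0 reads 4
#12 T1 reads 4
#13 T1 CAS(4→5) writes; counter now 5
#14 T0 CAS(4→5) fails; counter now 5

T0 = (1, 1)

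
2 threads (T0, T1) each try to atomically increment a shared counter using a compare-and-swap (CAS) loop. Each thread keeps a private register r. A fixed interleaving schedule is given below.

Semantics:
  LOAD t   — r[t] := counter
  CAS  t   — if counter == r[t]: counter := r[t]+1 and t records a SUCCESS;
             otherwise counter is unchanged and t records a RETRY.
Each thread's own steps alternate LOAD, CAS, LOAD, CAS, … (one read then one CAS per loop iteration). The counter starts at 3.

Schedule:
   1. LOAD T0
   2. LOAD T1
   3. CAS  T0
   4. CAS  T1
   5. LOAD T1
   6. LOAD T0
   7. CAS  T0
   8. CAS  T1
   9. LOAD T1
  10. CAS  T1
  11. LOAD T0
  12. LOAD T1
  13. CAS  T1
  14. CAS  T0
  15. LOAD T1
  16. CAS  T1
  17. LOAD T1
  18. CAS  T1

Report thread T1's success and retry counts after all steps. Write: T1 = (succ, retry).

T1 = (4, 2)

[1] T0.load  rd  (counter 3, T0.r 3)
[2] T1.load  rd  (counter 3, T1.r 3)
[3] T0.cas  hit  (counter 4, T0.r 3)
[4] T1.cas  miss  (counter 4, T1.r 3)
[5] T1.load  rd  (counter 4, T1.r 4)
[6] T0.load  rd  (counter 4, T0.r 4)
[7] T0.cas  hit  (counter 5, T0.r 4)
[8] T1.cas  miss  (counter 5, T1.r 4)
[9] T1.load  rd  (counter 5, T1.r 5)
[10] T1.cas  hit  (counter 6, T1.r 5)
[11] T0.load  rd  (counter 6, T0.r 6)
[12] T1.load  rd  (counter 6, T1.r 6)
[13] T1.cas  hit  (counter 7, T1.r 6)
[14] T0.cas  miss  (counter 7, T0.r 6)
[15] T1.load  rd  (counter 7, T1.r 7)
[16] T1.cas  hit  (counter 8, T1.r 7)
[17] T1.load  rd  (counter 8, T1.r 8)
[18] T1.cas  hit  (counter 9, T1.r 8)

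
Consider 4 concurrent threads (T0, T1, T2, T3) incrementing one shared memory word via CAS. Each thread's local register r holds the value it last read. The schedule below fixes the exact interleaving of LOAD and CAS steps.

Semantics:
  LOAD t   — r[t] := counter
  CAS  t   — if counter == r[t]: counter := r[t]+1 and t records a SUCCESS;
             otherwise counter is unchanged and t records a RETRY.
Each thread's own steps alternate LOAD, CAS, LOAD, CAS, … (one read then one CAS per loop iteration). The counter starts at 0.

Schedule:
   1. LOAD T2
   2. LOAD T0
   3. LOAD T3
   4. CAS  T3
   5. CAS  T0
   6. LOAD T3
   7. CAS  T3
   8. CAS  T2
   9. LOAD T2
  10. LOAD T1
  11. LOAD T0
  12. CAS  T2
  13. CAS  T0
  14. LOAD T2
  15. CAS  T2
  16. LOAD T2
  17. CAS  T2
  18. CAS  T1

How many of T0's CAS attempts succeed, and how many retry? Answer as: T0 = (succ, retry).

T0 = (0, 2)

step 1: T2 LOAD ⇒ load; ctr=0 reg=0
step 2: T0 LOAD ⇒ load; ctr=0 reg=0
step 3: T3 LOAD ⇒ load; ctr=0 reg=0
step 4: T3 CAS ⇒ ok; ctr=1 reg=0
step 5: T0 CAS ⇒ retry; ctr=1 reg=0
step 6: T3 LOAD ⇒ load; ctr=1 reg=1
step 7: T3 CAS ⇒ ok; ctr=2 reg=1
step 8: T2 CAS ⇒ retry; ctr=2 reg=0
step 9: T2 LOAD ⇒ load; ctr=2 reg=2
step 10: T1 LOAD ⇒ load; ctr=2 reg=2
step 11: T0 LOAD ⇒ load; ctr=2 reg=2
step 12: T2 CAS ⇒ ok; ctr=3 reg=2
step 13: T0 CAS ⇒ retry; ctr=3 reg=2
step 14: T2 LOAD ⇒ load; ctr=3 reg=3
step 15: T2 CAS ⇒ ok; ctr=4 reg=3
step 16: T2 LOAD ⇒ load; ctr=4 reg=4
step 17: T2 CAS ⇒ ok; ctr=5 reg=4
step 18: T1 CAS ⇒ retry; ctr=5 reg=2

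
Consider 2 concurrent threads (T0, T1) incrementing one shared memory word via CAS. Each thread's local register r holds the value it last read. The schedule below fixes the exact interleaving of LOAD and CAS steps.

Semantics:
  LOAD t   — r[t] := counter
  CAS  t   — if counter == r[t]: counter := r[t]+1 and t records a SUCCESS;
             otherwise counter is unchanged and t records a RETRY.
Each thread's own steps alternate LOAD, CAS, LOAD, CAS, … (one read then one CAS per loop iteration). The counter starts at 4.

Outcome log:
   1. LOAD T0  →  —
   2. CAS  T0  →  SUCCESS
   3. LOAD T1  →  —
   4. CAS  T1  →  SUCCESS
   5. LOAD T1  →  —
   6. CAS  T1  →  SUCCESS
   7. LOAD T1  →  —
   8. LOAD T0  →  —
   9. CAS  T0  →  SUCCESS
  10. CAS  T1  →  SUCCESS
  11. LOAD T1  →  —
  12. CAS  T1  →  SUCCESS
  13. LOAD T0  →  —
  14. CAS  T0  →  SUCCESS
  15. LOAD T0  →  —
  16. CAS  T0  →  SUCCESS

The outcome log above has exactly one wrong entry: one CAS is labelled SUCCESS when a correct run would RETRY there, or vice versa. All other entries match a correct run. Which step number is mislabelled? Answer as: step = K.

step = 10

Re-executing:
#1 T0 reads 4
#2 T0 CAS(4→5) writes; counter now 5
#3 T1 reads 5
#4 T1 CAS(5→6) writes; counter now 6
#5 T1 reads 6
#6 T1 CAS(6→7) writes; counter now 7
#7 T1 reads 7
#8 T0 reads 7
#9 T0 CAS(7→8) writes; counter now 8
#10 T1 CAS(7→8) fails; counter now 8
#11 T1 reads 8
#12 T1 CAS(8→9) writes; counter now 9
#13 T0 reads 9
#14 T0 CAS(9→10) writes; counter now 10
#15 T0 reads 10
#16 T0 CAS(10→11) writes; counter now 11
Log disagrees first at step 10.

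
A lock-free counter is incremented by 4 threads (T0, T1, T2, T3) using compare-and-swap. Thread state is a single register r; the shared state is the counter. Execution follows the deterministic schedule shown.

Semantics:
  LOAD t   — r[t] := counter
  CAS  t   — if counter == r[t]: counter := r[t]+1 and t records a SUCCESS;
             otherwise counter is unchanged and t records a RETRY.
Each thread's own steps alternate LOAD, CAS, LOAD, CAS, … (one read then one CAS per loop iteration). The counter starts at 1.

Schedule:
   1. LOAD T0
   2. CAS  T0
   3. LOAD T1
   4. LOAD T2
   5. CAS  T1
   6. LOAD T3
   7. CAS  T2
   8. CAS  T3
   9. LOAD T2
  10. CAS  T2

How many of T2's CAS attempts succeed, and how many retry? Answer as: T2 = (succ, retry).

T2 = (1, 1)

1. LOAD T0 → mem=1 r[T0]=1 [LOAD]
2. CAS T0 → mem=2 r[T0]=1 [OK]
3. LOAD T1 → mem=2 r[T1]=2 [LOAD]
4. LOAD T2 → mem=2 r[T2]=2 [LOAD]
5. CAS T1 → mem=3 r[T1]=2 [OK]
6. LOAD T3 → mem=3 r[T3]=3 [LOAD]
7. CAS T2 → mem=3 r[T2]=2 [RETRY]
8. CAS T3 → mem=4 r[T3]=3 [OK]
9. LOAD T2 → mem=4 r[T2]=4 [LOAD]
10. CAS T2 → mem=5 r[T2]=4 [OK]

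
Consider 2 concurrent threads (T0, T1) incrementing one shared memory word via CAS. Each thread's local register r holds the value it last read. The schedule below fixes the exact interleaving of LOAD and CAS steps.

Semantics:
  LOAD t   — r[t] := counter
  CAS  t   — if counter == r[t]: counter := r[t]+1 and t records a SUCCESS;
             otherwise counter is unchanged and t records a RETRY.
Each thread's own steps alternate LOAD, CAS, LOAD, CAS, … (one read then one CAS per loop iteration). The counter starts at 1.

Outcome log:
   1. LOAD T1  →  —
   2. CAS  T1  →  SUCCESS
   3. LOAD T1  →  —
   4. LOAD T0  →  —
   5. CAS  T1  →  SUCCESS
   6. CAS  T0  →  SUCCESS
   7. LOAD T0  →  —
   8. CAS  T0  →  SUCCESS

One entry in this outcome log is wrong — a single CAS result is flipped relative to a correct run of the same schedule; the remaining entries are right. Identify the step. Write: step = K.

Re-executing:
T1 LOAD — after: cnt=1, r=1 — load
T1 CAS — after: cnt=2, r=1 — ok
T1 LOAD — after: cnt=2, r=2 — load
T0 LOAD — after: cnt=2, r=2 — load
T1 CAS — after: cnt=3, r=2 — ok
T0 CAS — after: cnt=3, r=2 — retry
T0 LOAD — after: cnt=3, r=3 — load
T0 CAS — after: cnt=4, r=3 — ok
Mismatch at 6.

step = 6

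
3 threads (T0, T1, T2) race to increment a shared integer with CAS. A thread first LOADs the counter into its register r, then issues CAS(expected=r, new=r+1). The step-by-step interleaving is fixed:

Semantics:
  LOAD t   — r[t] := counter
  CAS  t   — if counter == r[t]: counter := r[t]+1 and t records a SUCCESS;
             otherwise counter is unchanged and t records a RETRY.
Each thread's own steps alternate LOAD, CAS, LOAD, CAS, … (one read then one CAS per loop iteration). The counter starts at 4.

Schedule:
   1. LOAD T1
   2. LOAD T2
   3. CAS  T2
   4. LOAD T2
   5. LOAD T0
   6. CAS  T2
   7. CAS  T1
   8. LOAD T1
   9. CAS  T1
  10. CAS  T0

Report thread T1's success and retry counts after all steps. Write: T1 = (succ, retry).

T1 = (1, 1)

   1) LOAD T1:  M=4  r_T1=4
   2) LOAD T2:  M=4  r_T2=4
   3) CAS  T2:  M=5  r_T2=4 ✓
   4) LOAD T2:  M=5  r_T2=5
   5) LOAD T0:  M=5  r_T0=5
   6) CAS  T2:  M=6  r_T2=5 ✓
   7) CAS  T1:  M=6  r_T1=4 ✗
   8) LOAD T1:  M=6  r_T1=6
   9) CAS  T1:  M=7  r_T1=6 ✓
  10) CAS  T0:  M=7  r_T0=5 ✗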